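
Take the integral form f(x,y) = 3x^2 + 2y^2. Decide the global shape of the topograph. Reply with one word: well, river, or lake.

D = b²−4ac = 0² − 4·3·2 = -24
D < 0 ⇒ definite ⇒ every region one sign ⇒ single well

well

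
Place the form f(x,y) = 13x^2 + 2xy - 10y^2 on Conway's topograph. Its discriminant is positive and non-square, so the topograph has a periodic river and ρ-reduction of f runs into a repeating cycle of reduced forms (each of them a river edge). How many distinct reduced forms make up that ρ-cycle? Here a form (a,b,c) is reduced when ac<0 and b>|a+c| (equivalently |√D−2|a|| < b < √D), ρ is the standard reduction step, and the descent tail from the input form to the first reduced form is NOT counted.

D = 524, ⌊√D⌋ = 22
descent: ρ → (-10,18,5)  [lands on river]
river: ρ → (5,22,-2)
river: ρ → (-2,22,5)
river: ρ → (5,18,-10)
river: ρ → (-10,22,1)
river: ρ → (1,22,-10)
ρ-cycle length = 6 (tail of 1 descent step not counted)

6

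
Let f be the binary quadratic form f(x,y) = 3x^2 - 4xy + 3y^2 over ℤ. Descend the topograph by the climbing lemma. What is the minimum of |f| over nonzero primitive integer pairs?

translate: b→2 (≡-4 mod 6), so (3,-4,3)→(3,2,2)
flip: (3,2,2)→(2,-2,3)
translate: b→2 (≡-2 mod 4), so (2,-2,3)→(2,2,3)
reduced (well bottom): (2,2,3) with a≤c, −a<b≤a
well minimum = a = 2

2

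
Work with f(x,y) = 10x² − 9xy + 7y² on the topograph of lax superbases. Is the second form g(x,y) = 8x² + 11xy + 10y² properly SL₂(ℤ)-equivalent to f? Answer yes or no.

D₁ = -199, D₂ = -199
f: flip: (10,-9,7)→(7,9,10)
f: translate: b→-5 (≡9 mod 14), so (7,9,10)→(7,-5,8)
f: reduced (well bottom): (7,-5,8) with a≤c, −a<b≤a
g: translate: b→-5 (≡11 mod 16), so (8,11,10)→(8,-5,7)
g: flip: (8,-5,7)→(7,5,8)
g: reduced (well bottom): (7,5,8) with a≤c, −a<b≤a
reduced forms (7, -5, 8) vs (7, 5, 8) ⇒ inequivalent

no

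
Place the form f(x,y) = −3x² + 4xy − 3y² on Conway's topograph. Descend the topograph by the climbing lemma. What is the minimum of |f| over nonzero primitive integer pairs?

translate: b→2 (≡-4 mod 6), so (3,-4,3)→(3,2,2)
flip: (3,2,2)→(2,-2,3)
translate: b→2 (≡-2 mod 4), so (2,-2,3)→(2,2,3)
reduced (well bottom): (2,2,3) with a≤c, −a<b≤a
well minimum |f| = |-2| = 2 (negative-definite)

2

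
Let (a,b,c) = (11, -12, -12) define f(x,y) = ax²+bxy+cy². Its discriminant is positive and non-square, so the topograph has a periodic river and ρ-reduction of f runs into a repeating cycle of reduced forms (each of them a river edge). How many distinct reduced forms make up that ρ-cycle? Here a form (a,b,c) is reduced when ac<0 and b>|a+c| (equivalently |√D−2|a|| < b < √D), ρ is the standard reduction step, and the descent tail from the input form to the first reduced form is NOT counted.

D = 672, ⌊√D⌋ = 25
descent: ρ → (-12,12,11)  [lands on river]
river: ρ → (11,10,-13)
river: ρ → (-13,16,8)
river: ρ → (8,16,-13)
river: ρ → (-13,10,11)
river: ρ → (11,12,-12)
ρ-cycle length = 6 (tail of 1 descent step not counted)

6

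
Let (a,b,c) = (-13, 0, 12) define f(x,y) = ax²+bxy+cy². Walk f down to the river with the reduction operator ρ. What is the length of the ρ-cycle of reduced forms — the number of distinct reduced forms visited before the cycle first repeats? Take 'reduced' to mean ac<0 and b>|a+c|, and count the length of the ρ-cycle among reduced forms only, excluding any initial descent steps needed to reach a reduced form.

D = 624, ⌊√D⌋ = 24
descent: ρ → (12,24,-1)  [lands on river]
river: ρ → (-1,24,12)
ρ-cycle length = 2 (tail of 1 descent step not counted)

2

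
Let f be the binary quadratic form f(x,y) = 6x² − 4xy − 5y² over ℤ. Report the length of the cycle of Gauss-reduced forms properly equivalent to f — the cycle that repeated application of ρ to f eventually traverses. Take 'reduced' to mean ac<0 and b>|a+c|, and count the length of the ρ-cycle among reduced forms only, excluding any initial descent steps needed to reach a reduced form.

D = 136, ⌊√D⌋ = 11
descent: ρ → (-5,4,6)  [lands on river]
river: ρ → (6,8,-3)
river: ρ → (-3,10,3)
river: ρ → (3,8,-6)
river: ρ → (-6,4,5)
river: ρ → (5,6,-5)
ρ-cycle length = 6 (tail of 1 descent step not counted)

6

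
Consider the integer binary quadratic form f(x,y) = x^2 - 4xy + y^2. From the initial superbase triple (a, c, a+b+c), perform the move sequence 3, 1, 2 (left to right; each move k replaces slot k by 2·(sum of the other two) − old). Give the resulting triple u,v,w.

start (1,1,-2) = (f(1,0),f(0,1),f(1,1))
replace slot 3: 2·(1+1) − (-2) = 6 → (1,1,6)
replace slot 1: 2·(1+6) − 1 = 13 → (13,1,6)
replace slot 2: 2·(13+6) − 1 = 37 → (13,37,6)

13,37,6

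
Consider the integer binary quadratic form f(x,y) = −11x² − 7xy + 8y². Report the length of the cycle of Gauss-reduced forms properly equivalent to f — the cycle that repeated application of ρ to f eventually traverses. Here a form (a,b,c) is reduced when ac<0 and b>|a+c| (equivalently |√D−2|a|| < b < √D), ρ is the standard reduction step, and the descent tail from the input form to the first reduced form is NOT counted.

D = 401, ⌊√D⌋ = 20
descent: ρ → (8,7,-11)  [lands on river]
river: ρ → (-11,15,4)
river: ρ → (4,17,-7)
river: ρ → (-7,11,10)
river: ρ → (10,9,-8)
river: ρ → (-8,7,11)
river: ρ → (11,15,-4)
river: ρ → (-4,17,7)
river: ρ → (7,11,-10)
river: ρ → (-10,9,8)
ρ-cycle length = 10 (tail of 1 descent step not counted)

10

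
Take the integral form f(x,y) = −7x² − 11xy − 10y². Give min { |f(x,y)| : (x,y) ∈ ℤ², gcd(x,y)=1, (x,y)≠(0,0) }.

translate: b→-3 (≡11 mod 14), so (7,11,10)→(7,-3,6)
flip: (7,-3,6)→(6,3,7)
reduced (well bottom): (6,3,7) with a≤c, −a<b≤a
well minimum |f| = |-6| = 6 (negative-definite)

6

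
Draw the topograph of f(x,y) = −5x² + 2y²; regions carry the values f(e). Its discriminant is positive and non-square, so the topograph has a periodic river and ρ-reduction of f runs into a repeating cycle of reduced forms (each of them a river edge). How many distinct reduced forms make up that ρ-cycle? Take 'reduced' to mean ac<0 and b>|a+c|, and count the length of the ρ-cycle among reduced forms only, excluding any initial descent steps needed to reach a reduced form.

D = 40, ⌊√D⌋ = 6
descent: ρ → (2,4,-3)  [lands on river]
river: ρ → (-3,2,3)
river: ρ → (3,4,-2)
river: ρ → (-2,4,3)
river: ρ → (3,2,-3)
river: ρ → (-3,4,2)
ρ-cycle length = 6 (tail of 1 descent step not counted)

6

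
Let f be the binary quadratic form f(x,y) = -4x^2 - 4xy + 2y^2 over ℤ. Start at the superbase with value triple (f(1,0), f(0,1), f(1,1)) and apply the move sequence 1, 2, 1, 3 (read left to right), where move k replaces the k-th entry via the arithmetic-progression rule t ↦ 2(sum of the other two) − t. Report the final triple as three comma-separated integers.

start (-4,2,-6) = (f(1,0),f(0,1),f(1,1))
replace slot 1: 2·(2+(-6)) − (-4) = -4 → (-4,2,-6)
replace slot 2: 2·((-4)+(-6)) − 2 = -22 → (-4,-22,-6)
replace slot 1: 2·((-22)+(-6)) − (-4) = -52 → (-52,-22,-6)
replace slot 3: 2·((-52)+(-22)) − (-6) = -142 → (-52,-22,-142)

-52,-22,-142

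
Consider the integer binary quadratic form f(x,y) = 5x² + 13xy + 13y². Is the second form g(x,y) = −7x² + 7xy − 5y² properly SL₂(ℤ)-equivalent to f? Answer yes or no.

D₁ = -91, D₂ = -91
f: translate: b→3 (≡13 mod 10), so (5,13,13)→(5,3,5)
f: reduced (well bottom): (5,3,5) with a≤c, −a<b≤a
g is negative-definite; reduce −g:
−g: translate: b→7 (≡-7 mod 14), so (7,-7,5)→(7,7,5)
−g: flip: (7,7,5)→(5,-7,7)
−g: translate: b→3 (≡-7 mod 10), so (5,-7,7)→(5,3,5)
−g: reduced (well bottom): (5,3,5) with a≤c, −a<b≤a
flip sign back: reduced form of g is (-5,-3,-5)
reduced forms (5, 3, 5) vs (-5, -3, -5) ⇒ inequivalent

no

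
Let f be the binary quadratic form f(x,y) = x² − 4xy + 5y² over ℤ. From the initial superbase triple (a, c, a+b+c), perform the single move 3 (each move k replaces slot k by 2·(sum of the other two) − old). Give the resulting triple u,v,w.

start (1,5,2) = (f(1,0),f(0,1),f(1,1))
replace slot 3: 2·(1+5) − 2 = 10 → (1,5,10)

1,5,10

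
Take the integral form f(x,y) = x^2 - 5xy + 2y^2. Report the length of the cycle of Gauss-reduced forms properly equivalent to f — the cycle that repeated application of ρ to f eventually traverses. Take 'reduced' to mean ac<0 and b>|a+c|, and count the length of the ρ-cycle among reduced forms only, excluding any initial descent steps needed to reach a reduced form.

D = 17, ⌊√D⌋ = 4
descent: ρ → (2,1,-2)  [lands on river]
river: ρ → (-2,3,1)
river: ρ → (1,3,-2)
river: ρ → (-2,1,2)
river: ρ → (2,3,-1)
river: ρ → (-1,3,2)
ρ-cycle length = 6 (tail of 1 descent step not counted)

6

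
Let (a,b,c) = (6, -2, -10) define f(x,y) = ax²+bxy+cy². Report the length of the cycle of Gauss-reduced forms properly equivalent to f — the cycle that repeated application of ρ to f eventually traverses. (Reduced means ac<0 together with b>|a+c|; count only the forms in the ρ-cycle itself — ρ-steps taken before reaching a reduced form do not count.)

D = 244, ⌊√D⌋ = 15
descent: ρ → (-10,2,6)
descent: ρ → (6,10,-6)  [lands on river]
river: ρ → (-6,14,2)
river: ρ → (2,14,-6)
river: ρ → (-6,10,6)
river: ρ → (6,14,-2)
river: ρ → (-2,14,6)
ρ-cycle length = 6 (tail of 2 descent steps not counted)

6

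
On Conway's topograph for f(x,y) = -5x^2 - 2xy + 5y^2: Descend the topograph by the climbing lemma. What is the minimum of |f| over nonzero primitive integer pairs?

descent: ρ → (5,2,-5)  [lands on river]
river: ρ → (-5,8,2)
river: ρ → (2,8,-5)
river: ρ → (-5,2,5)
river: ρ → (5,8,-2)
river: ρ → (-2,8,5)
closes: descent 1, river 6
min |a| on river = 2

2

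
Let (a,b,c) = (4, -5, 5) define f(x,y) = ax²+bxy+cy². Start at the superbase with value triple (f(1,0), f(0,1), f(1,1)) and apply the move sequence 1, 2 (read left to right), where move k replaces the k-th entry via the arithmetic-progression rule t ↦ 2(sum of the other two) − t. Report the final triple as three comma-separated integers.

start (4,5,4) = (f(1,0),f(0,1),f(1,1))
replace slot 1: 2·(5+4) − 4 = 14 → (14,5,4)
replace slot 2: 2·(14+4) − 5 = 31 → (14,31,4)

14,31,4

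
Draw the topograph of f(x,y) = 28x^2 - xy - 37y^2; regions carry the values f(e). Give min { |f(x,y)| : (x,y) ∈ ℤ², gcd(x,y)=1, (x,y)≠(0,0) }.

descent: ρ → (-37,1,28)
descent: ρ → (28,55,-10)  [lands on river]
river: ρ → (-10,45,53)
river: ρ → (53,61,-2)
river: ρ → (-2,63,22)
river: ρ → (22,25,-40)
river: ρ → (-40,55,7)
river: ρ → (7,57,-32)
river: ρ → (-32,7,32)
river: ρ → (32,57,-7)
river: ρ → (-7,55,40)
river: ρ → (40,25,-22)
river: ρ → (-22,63,2)
river: ρ → (2,61,-53)
river: ρ → (-53,45,10)
river: ρ → (10,55,-28)
river: ρ → (-28,57,8)
river: ρ → (8,55,-35)
river: ρ → (-35,15,28)
river: ρ → (28,41,-22)
river: ρ → (-22,47,22)
river: ρ → (22,41,-28)
river: ρ → (-28,15,35)
river: ρ → (35,55,-8)
river: ρ → (-8,57,28)
closes: descent 2, river 24
min |a| on river = 2

2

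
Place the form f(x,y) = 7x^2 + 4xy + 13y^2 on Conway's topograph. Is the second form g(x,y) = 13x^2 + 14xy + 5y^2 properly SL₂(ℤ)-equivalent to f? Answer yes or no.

D₁ = -348, D₂ = -64
discriminants differ ⇒ not SL₂(ℤ)-equivalent

no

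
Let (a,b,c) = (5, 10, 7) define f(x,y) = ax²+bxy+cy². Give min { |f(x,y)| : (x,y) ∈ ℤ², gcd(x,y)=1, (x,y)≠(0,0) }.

translate: b→0 (≡10 mod 10), so (5,10,7)→(5,0,2)
flip: (5,0,2)→(2,0,5)
reduced (well bottom): (2,0,5) with a≤c, −a<b≤a
well minimum = a = 2

2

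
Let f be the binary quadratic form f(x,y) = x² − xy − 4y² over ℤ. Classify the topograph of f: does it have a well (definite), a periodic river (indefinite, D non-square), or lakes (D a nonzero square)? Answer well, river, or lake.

D = b²−4ac = (-1)² − 4·1·(-4) = 17
D > 0 non-square ⇒ indefinite ⇒ periodic river

river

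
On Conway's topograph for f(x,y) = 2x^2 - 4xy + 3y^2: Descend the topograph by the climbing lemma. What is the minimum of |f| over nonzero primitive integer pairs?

translate: b→0 (≡-4 mod 4), so (2,-4,3)→(2,0,1)
flip: (2,0,1)→(1,0,2)
reduced (well bottom): (1,0,2) with a≤c, −a<b≤a
well minimum = a = 1

1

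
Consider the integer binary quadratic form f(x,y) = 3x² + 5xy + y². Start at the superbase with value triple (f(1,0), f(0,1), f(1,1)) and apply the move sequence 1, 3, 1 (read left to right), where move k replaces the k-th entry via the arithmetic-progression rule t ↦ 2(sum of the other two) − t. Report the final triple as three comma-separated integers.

start (3,1,9) = (f(1,0),f(0,1),f(1,1))
replace slot 1: 2·(1+9) − 3 = 17 → (17,1,9)
replace slot 3: 2·(17+1) − 9 = 27 → (17,1,27)
replace slot 1: 2·(1+27) − 17 = 39 → (39,1,27)

39,1,27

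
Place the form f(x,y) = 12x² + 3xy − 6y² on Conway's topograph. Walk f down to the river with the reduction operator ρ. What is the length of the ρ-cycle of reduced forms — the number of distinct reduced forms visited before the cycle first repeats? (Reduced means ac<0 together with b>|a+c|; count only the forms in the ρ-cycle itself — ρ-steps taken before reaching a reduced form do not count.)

D = 297, ⌊√D⌋ = 17
descent: ρ → (-6,9,9)  [lands on river]
river: ρ → (9,9,-6)
river: ρ → (-6,15,3)
river: ρ → (3,15,-6)
ρ-cycle length = 4 (tail of 1 descent step not counted)

4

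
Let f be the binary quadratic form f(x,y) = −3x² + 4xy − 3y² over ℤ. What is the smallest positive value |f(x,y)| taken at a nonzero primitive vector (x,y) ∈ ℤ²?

translate: b→2 (≡-4 mod 6), so (3,-4,3)→(3,2,2)
flip: (3,2,2)→(2,-2,3)
translate: b→2 (≡-2 mod 4), so (2,-2,3)→(2,2,3)
reduced (well bottom): (2,2,3) with a≤c, −a<b≤a
well minimum |f| = |-2| = 2 (negative-definite)

2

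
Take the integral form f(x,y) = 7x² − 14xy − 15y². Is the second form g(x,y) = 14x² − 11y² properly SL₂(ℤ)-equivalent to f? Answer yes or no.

D₁ = 616, D₂ = 616
river cycle of f (length 10): (-15, 14, 7), (7, 14, -15), (-15, 16, 6), (6, 20, -9), (-9, 16, 10), (10, 24, -1), (-1, 24, 10), (10, 16, -9), (-9, 20, 6), (6, 16, -15)
river cycle of g (length 8): (-11, 22, 3), (3, 20, -18), (-18, 16, 5), (5, 24, -2), (-2, 24, 5), (5, 16, -18), (-18, 20, 3), (3, 22, -11)
cycles differ ⇒ inequivalent

no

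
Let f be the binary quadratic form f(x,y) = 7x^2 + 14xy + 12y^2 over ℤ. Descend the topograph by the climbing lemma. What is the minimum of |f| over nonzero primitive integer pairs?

translate: b→0 (≡14 mod 14), so (7,14,12)→(7,0,5)
flip: (7,0,5)→(5,0,7)
reduced (well bottom): (5,0,7) with a≤c, −a<b≤a
well minimum = a = 5

5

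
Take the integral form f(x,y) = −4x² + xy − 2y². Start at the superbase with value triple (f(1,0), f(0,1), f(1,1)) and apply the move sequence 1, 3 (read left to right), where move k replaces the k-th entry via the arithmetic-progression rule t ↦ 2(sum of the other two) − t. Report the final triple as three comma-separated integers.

start (-4,-2,-5) = (f(1,0),f(0,1),f(1,1))
replace slot 1: 2·((-2)+(-5)) − (-4) = -10 → (-10,-2,-5)
replace slot 3: 2·((-10)+(-2)) − (-5) = -19 → (-10,-2,-19)

-10,-2,-19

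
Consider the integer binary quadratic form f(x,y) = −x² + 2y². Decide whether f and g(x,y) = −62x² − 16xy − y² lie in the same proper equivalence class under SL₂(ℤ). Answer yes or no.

D₁ = 8, D₂ = 8
river cycle of f (length 2): (-1, 2, 1), (1, 2, -1)
river cycle of g (length 2): (-1, 2, 1), (1, 2, -1)
cycles coincide ⇒ equivalent

yes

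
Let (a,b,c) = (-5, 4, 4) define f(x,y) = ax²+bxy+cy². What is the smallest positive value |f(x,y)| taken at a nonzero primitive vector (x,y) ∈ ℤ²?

river: ρ → (4,4,-5)
river: ρ → (-5,6,3)
river: ρ → (3,6,-5)
river: ρ → (-5,4,4)
closes: descent 0, river 4
min |a| on river = 3

3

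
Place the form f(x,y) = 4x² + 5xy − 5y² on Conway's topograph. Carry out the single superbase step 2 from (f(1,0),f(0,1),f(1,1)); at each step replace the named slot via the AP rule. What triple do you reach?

start (4,-5,4) = (f(1,0),f(0,1),f(1,1))
replace slot 2: 2·(4+4) − (-5) = 21 → (4,21,4)

4,21,4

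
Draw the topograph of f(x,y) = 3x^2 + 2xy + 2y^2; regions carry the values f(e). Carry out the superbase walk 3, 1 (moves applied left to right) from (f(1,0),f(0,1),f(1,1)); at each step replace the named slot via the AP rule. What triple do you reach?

start (3,2,7) = (f(1,0),f(0,1),f(1,1))
replace slot 3: 2·(3+2) − 7 = 3 → (3,2,3)
replace slot 1: 2·(2+3) − 3 = 7 → (7,2,3)

7,2,3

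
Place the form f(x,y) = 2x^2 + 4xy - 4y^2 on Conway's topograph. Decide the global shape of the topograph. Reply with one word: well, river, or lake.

D = b²−4ac = 4² − 4·2·(-4) = 48
D > 0 non-square ⇒ indefinite ⇒ periodic river

river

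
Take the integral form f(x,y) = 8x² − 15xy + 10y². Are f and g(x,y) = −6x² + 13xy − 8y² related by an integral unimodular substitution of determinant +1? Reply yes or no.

D₁ = -95, D₂ = -23
discriminants differ ⇒ not SL₂(ℤ)-equivalent

no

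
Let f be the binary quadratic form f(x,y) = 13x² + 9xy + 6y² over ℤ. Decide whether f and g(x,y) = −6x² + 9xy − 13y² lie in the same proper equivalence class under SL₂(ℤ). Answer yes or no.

D₁ = -231, D₂ = -231
f: flip: (13,9,6)→(6,-9,13)
f: translate: b→3 (≡-9 mod 12), so (6,-9,13)→(6,3,10)
f: reduced (well bottom): (6,3,10) with a≤c, −a<b≤a
g is negative-definite; reduce −g:
−g: translate: b→3 (≡-9 mod 12), so (6,-9,13)→(6,3,10)
−g: reduced (well bottom): (6,3,10) with a≤c, −a<b≤a
flip sign back: reduced form of g is (-6,-3,-10)
reduced forms (6, 3, 10) vs (-6, -3, -10) ⇒ inequivalent

no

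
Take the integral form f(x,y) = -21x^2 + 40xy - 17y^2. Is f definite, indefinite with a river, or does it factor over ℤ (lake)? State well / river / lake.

D = b²−4ac = 40² − 4·(-21)·(-17) = 172
D > 0 non-square ⇒ indefinite ⇒ periodic river

river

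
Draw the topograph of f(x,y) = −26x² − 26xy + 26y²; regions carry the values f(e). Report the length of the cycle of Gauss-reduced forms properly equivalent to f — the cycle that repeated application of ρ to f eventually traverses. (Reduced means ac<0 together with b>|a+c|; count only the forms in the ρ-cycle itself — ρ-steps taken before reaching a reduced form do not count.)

D = 3380, ⌊√D⌋ = 58
descent: ρ → (26,26,-26)  [lands on river]
river: ρ → (-26,26,26)
ρ-cycle length = 2 (tail of 1 descent step not counted)

2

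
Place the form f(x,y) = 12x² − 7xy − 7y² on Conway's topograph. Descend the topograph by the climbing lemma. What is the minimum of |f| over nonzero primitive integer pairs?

descent: ρ → (-7,7,12)  [lands on river]
river: ρ → (12,17,-2)
river: ρ → (-2,19,3)
river: ρ → (3,17,-8)
river: ρ → (-8,15,5)
river: ρ → (5,15,-8)
river: ρ → (-8,17,3)
river: ρ → (3,19,-2)
river: ρ → (-2,17,12)
river: ρ → (12,7,-7)
closes: descent 1, river 10
min |a| on river = 2

2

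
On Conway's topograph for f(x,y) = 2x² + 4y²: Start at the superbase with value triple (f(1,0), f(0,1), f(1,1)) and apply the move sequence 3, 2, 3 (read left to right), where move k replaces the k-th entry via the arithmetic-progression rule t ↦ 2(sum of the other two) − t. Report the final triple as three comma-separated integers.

start (2,4,6) = (f(1,0),f(0,1),f(1,1))
replace slot 3: 2·(2+4) − 6 = 6 → (2,4,6)
replace slot 2: 2·(2+6) − 4 = 12 → (2,12,6)
replace slot 3: 2·(2+12) − 6 = 22 → (2,12,22)

2,12,22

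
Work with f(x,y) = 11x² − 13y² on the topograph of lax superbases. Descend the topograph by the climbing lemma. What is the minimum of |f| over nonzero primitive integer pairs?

descent: ρ → (-13,0,11)
descent: ρ → (11,22,-2)  [lands on river]
river: ρ → (-2,22,11)
closes: descent 2, river 2
min |a| on river = 2

2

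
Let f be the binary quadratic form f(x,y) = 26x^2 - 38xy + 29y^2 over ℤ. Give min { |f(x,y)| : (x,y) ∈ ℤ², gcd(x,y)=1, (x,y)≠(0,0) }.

translate: b→14 (≡-38 mod 52), so (26,-38,29)→(26,14,17)
flip: (26,14,17)→(17,-14,26)
reduced (well bottom): (17,-14,26) with a≤c, −a<b≤a
well minimum = a = 17

17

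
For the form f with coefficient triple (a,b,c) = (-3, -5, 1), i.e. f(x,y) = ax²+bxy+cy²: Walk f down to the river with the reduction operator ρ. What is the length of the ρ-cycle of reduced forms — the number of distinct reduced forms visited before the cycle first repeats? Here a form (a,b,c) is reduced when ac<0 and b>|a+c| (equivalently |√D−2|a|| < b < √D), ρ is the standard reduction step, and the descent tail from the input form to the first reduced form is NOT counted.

D = 37, ⌊√D⌋ = 6
descent: ρ → (1,5,-3)  [lands on river]
river: ρ → (-3,1,3)
river: ρ → (3,5,-1)
river: ρ → (-1,5,3)
river: ρ → (3,1,-3)
river: ρ → (-3,5,1)
ρ-cycle length = 6 (tail of 1 descent step not counted)

6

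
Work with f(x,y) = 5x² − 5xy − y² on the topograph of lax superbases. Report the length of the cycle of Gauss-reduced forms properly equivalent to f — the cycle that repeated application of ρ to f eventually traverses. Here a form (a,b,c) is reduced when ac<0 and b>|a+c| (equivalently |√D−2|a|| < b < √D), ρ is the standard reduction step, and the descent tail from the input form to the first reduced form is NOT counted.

D = 45, ⌊√D⌋ = 6
descent: ρ → (-1,5,5)  [lands on river]
river: ρ → (5,5,-1)
ρ-cycle length = 2 (tail of 1 descent step not counted)

2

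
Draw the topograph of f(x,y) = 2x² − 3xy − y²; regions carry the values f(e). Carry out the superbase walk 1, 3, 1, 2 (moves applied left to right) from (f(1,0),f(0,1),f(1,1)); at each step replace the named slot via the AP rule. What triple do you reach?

start (2,-1,-2) = (f(1,0),f(0,1),f(1,1))
replace slot 1: 2·((-1)+(-2)) − 2 = -8 → (-8,-1,-2)
replace slot 3: 2·((-8)+(-1)) − (-2) = -16 → (-8,-1,-16)
replace slot 1: 2·((-1)+(-16)) − (-8) = -26 → (-26,-1,-16)
replace slot 2: 2·((-26)+(-16)) − (-1) = -83 → (-26,-83,-16)

-26,-83,-16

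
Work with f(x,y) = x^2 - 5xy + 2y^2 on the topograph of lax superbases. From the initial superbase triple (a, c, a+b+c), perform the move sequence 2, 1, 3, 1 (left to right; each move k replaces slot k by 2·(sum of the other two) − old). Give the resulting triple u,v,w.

start (1,2,-2) = (f(1,0),f(0,1),f(1,1))
replace slot 2: 2·(1+(-2)) − 2 = -4 → (1,-4,-2)
replace slot 1: 2·((-4)+(-2)) − 1 = -13 → (-13,-4,-2)
replace slot 3: 2·((-13)+(-4)) − (-2) = -32 → (-13,-4,-32)
replace slot 1: 2·((-4)+(-32)) − (-13) = -59 → (-59,-4,-32)

-59,-4,-32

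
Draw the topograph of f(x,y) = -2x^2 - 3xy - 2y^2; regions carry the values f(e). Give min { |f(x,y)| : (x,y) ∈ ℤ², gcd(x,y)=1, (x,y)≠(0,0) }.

translate: b→-1 (≡3 mod 4), so (2,3,2)→(2,-1,1)
flip: (2,-1,1)→(1,1,2)
reduced (well bottom): (1,1,2) with a≤c, −a<b≤a
well minimum |f| = |-1| = 1 (negative-definite)

1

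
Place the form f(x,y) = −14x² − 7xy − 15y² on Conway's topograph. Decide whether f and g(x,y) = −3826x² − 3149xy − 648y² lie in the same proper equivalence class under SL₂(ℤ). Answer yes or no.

D₁ = -791, D₂ = -791
f is negative-definite; reduce −f:
−f: reduced (well bottom): (14,7,15) with a≤c, −a<b≤a
flip sign back: reduced form of f is (-14,-7,-15)
g is negative-definite; reduce −g:
−g: flip: (3826,3149,648)→(648,-3149,3826)
−g: translate: b→-557 (≡-3149 mod 1296), so (648,-3149,3826)→(648,-557,120)
−g: flip: (648,-557,120)→(120,557,648)
−g: translate: b→77 (≡557 mod 240), so (120,557,648)→(120,77,14)
−g: flip: (120,77,14)→(14,-77,120)
−g: translate: b→7 (≡-77 mod 28), so (14,-77,120)→(14,7,15)
−g: reduced (well bottom): (14,7,15) with a≤c, −a<b≤a
flip sign back: reduced form of g is (-14,-7,-15)
reduced forms (-14, -7, -15) vs (-14, -7, -15) ⇒ equivalent

yes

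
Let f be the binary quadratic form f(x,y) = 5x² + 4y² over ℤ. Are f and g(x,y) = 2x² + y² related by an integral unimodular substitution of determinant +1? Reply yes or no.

D₁ = -80, D₂ = -8
discriminants differ ⇒ not SL₂(ℤ)-equivalent

no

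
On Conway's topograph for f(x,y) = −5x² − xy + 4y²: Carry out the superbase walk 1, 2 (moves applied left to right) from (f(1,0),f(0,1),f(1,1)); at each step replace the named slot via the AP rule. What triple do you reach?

start (-5,4,-2) = (f(1,0),f(0,1),f(1,1))
replace slot 1: 2·(4+(-2)) − (-5) = 9 → (9,4,-2)
replace slot 2: 2·(9+(-2)) − 4 = 10 → (9,10,-2)

9,10,-2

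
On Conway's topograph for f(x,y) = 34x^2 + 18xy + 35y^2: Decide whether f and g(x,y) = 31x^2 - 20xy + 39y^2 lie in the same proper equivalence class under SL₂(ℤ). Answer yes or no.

D₁ = -4436, D₂ = -4436
f: reduced (well bottom): (34,18,35) with a≤c, −a<b≤a
g: reduced (well bottom): (31,-20,39) with a≤c, −a<b≤a
reduced forms (34, 18, 35) vs (31, -20, 39) ⇒ inequivalent

no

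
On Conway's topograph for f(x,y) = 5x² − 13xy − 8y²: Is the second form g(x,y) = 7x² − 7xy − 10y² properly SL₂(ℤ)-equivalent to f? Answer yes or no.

D₁ = 329, D₂ = 329
river cycle of f (length 16): (-8, 13, 5), (5, 17, -2), (-2, 15, 13), (13, 11, -4), (-4, 13, 10), (10, 7, -7), (-7, 7, 10), (10, 13, -4), (-4, 11, 13), (13, 15, -2), … (6 more)
river cycle of g (length 16): (-10, 7, 7), (7, 7, -10), (-10, 13, 4), (4, 11, -13), (-13, 15, 2), (2, 17, -5), (-5, 13, 8), (8, 3, -10), (-10, 17, 1), (1, 17, -10), … (6 more)
cycles differ ⇒ inequivalent

no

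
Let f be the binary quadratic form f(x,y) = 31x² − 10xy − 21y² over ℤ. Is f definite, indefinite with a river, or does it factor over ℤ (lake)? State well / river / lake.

D = b²−4ac = (-10)² − 4·31·(-21) = 2704
D = 52² is a perfect square ⇒ form factors over ℤ ⇒ lakes

lake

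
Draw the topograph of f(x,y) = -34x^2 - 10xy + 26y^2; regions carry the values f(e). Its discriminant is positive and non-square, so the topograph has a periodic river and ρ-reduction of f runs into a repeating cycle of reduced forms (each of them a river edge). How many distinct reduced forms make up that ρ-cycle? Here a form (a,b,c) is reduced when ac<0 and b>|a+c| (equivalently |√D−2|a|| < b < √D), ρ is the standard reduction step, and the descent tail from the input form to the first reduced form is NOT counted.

D = 3636, ⌊√D⌋ = 60
descent: ρ → (26,10,-34)  [lands on river]
river: ρ → (-34,58,2)
river: ρ → (2,58,-34)
river: ρ → (-34,10,26)
river: ρ → (26,42,-18)
river: ρ → (-18,30,38)
river: ρ → (38,46,-10)
river: ρ → (-10,54,18)
river: ρ → (18,54,-10)
river: ρ → (-10,46,38)
river: ρ → (38,30,-18)
river: ρ → (-18,42,26)
ρ-cycle length = 12 (tail of 1 descent step not counted)

12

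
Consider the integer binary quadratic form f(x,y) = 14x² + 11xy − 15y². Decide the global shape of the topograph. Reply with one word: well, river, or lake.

D = b²−4ac = 11² − 4·14·(-15) = 961
D = 31² is a perfect square ⇒ form factors over ℤ ⇒ lakes

lake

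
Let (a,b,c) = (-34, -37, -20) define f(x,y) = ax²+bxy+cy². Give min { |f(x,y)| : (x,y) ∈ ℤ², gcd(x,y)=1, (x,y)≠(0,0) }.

translate: b→-31 (≡37 mod 68), so (34,37,20)→(34,-31,17)
flip: (34,-31,17)→(17,31,34)
translate: b→-3 (≡31 mod 34), so (17,31,34)→(17,-3,20)
reduced (well bottom): (17,-3,20) with a≤c, −a<b≤a
well minimum |f| = |-17| = 17 (negative-definite)

17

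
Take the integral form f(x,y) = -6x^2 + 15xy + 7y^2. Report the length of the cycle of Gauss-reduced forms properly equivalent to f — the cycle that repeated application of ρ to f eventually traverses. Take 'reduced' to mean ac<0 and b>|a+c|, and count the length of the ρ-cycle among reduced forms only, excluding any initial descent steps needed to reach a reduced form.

D = 393, ⌊√D⌋ = 19
river: ρ → (7,13,-8)
river: ρ → (-8,19,1)
river: ρ → (1,19,-8)
river: ρ → (-8,13,7)
river: ρ → (7,15,-6)
river: ρ → (-6,9,13)
river: ρ → (13,17,-2)
river: ρ → (-2,19,4)
river: ρ → (4,13,-14)
river: ρ → (-14,15,3)
river: ρ → (3,15,-14)
river: ρ → (-14,13,4)
river: ρ → (4,19,-2)
river: ρ → (-2,17,13)
river: ρ → (13,9,-6)
river: ρ → (-6,15,7)
ρ-cycle length = 16 (tail of 0 descent steps not counted)

16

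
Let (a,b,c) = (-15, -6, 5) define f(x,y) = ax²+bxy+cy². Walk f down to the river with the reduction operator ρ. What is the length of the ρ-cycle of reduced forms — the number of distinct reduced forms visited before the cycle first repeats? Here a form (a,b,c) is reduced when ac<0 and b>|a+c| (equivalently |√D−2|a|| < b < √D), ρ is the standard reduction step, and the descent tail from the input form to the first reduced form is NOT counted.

D = 336, ⌊√D⌋ = 18
descent: ρ → (5,16,-4)  [lands on river]
river: ρ → (-4,16,5)
river: ρ → (5,14,-7)
river: ρ → (-7,14,5)
ρ-cycle length = 4 (tail of 1 descent step not counted)

4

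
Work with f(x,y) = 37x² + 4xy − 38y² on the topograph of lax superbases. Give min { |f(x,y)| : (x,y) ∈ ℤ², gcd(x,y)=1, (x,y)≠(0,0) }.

river: ρ → (-38,72,3)
river: ρ → (3,72,-38)
river: ρ → (-38,4,37)
river: ρ → (37,70,-5)
river: ρ → (-5,70,37)
river: ρ → (37,4,-38)
closes: descent 0, river 6
min |a| on river = 3

3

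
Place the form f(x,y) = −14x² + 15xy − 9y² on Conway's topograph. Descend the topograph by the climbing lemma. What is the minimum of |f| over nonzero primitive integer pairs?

translate: b→13 (≡-15 mod 28), so (14,-15,9)→(14,13,8)
flip: (14,13,8)→(8,-13,14)
translate: b→3 (≡-13 mod 16), so (8,-13,14)→(8,3,9)
reduced (well bottom): (8,3,9) with a≤c, −a<b≤a
well minimum |f| = |-8| = 8 (negative-definite)

8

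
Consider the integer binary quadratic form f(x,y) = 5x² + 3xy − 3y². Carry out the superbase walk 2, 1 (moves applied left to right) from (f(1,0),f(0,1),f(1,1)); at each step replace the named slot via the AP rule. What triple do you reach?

start (5,-3,5) = (f(1,0),f(0,1),f(1,1))
replace slot 2: 2·(5+5) − (-3) = 23 → (5,23,5)
replace slot 1: 2·(23+5) − 5 = 51 → (51,23,5)

51,23,5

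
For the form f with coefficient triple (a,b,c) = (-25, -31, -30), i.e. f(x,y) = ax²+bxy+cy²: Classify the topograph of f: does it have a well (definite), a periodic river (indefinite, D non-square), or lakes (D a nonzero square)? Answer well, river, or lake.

D = b²−4ac = (-31)² − 4·(-25)·(-30) = -2039
D < 0 ⇒ definite ⇒ every region one sign ⇒ single well

well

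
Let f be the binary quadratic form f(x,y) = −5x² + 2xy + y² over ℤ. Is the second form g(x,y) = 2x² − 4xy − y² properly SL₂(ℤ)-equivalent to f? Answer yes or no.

D₁ = 24, D₂ = 24
river cycle of f (length 2): (1, 4, -2), (-2, 4, 1)
river cycle of g (length 2): (-1, 4, 2), (2, 4, -1)
cycles differ ⇒ inequivalent

no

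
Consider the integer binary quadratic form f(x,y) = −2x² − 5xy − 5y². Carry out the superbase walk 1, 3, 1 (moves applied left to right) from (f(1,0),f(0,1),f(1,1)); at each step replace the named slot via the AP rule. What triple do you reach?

start (-2,-5,-12) = (f(1,0),f(0,1),f(1,1))
replace slot 1: 2·((-5)+(-12)) − (-2) = -32 → (-32,-5,-12)
replace slot 3: 2·((-32)+(-5)) − (-12) = -62 → (-32,-5,-62)
replace slot 1: 2·((-5)+(-62)) − (-32) = -102 → (-102,-5,-62)

-102,-5,-62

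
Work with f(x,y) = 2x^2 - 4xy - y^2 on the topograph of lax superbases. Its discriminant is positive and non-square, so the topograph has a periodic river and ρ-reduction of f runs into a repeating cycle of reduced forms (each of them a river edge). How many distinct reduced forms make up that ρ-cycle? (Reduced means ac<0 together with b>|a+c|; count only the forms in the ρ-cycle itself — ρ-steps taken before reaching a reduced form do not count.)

D = 24, ⌊√D⌋ = 4
descent: ρ → (-1,4,2)  [lands on river]
river: ρ → (2,4,-1)
ρ-cycle length = 2 (tail of 1 descent step not counted)

2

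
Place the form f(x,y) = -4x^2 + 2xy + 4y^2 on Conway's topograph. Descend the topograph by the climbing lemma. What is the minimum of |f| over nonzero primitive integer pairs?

river: ρ → (4,6,-2)
river: ρ → (-2,6,4)
river: ρ → (4,2,-4)
river: ρ → (-4,6,2)
river: ρ → (2,6,-4)
river: ρ → (-4,2,4)
closes: descent 0, river 6
min |a| on river = 2

2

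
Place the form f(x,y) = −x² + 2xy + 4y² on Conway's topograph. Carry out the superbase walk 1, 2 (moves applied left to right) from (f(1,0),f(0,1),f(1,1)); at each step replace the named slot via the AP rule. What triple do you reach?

start (-1,4,5) = (f(1,0),f(0,1),f(1,1))
replace slot 1: 2·(4+5) − (-1) = 19 → (19,4,5)
replace slot 2: 2·(19+5) − 4 = 44 → (19,44,5)

19,44,5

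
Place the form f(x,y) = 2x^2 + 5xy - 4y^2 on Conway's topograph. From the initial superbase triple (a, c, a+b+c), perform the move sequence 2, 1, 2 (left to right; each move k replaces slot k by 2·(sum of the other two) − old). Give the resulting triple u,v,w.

start (2,-4,3) = (f(1,0),f(0,1),f(1,1))
replace slot 2: 2·(2+3) − (-4) = 14 → (2,14,3)
replace slot 1: 2·(14+3) − 2 = 32 → (32,14,3)
replace slot 2: 2·(32+3) − 14 = 56 → (32,56,3)

32,56,3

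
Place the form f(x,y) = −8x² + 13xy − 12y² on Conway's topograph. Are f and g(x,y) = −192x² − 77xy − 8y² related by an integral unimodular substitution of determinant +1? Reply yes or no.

D₁ = -215, D₂ = -215
f is negative-definite; reduce −f:
−f: translate: b→3 (≡-13 mod 16), so (8,-13,12)→(8,3,7)
−f: flip: (8,3,7)→(7,-3,8)
−f: reduced (well bottom): (7,-3,8) with a≤c, −a<b≤a
flip sign back: reduced form of f is (-7,3,-8)
g is negative-definite; reduce −g:
−g: flip: (192,77,8)→(8,-77,192)
−g: translate: b→3 (≡-77 mod 16), so (8,-77,192)→(8,3,7)
−g: flip: (8,3,7)→(7,-3,8)
−g: reduced (well bottom): (7,-3,8) with a≤c, −a<b≤a
flip sign back: reduced form of g is (-7,3,-8)
reduced forms (-7, 3, -8) vs (-7, 3, -8) ⇒ equivalent

yes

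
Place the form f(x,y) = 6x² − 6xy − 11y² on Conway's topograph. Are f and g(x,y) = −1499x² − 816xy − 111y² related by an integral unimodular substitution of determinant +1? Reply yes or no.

D₁ = 300, D₂ = 300
river cycle of f (length 4): (-11, 6, 6), (6, 6, -11), (-11, 16, 1), (1, 16, -11)
river cycle of g (length 4): (-11, 6, 6), (6, 6, -11), (-11, 16, 1), (1, 16, -11)
cycles coincide ⇒ equivalent

yes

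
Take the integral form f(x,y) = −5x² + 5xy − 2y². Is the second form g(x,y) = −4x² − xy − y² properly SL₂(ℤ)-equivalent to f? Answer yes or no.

D₁ = -15, D₂ = -15
f is negative-definite; reduce −f:
−f: translate: b→5 (≡-5 mod 10), so (5,-5,2)→(5,5,2)
−f: flip: (5,5,2)→(2,-5,5)
−f: translate: b→-1 (≡-5 mod 4), so (2,-5,5)→(2,-1,2)
−f: flip: (2,-1,2)→(2,1,2)
−f: reduced (well bottom): (2,1,2) with a≤c, −a<b≤a
flip sign back: reduced form of f is (-2,-1,-2)
g is negative-definite; reduce −g:
−g: flip: (4,1,1)→(1,-1,4)
−g: translate: b→1 (≡-1 mod 2), so (1,-1,4)→(1,1,4)
−g: reduced (well bottom): (1,1,4) with a≤c, −a<b≤a
flip sign back: reduced form of g is (-1,-1,-4)
reduced forms (-2, -1, -2) vs (-1, -1, -4) ⇒ inequivalent

no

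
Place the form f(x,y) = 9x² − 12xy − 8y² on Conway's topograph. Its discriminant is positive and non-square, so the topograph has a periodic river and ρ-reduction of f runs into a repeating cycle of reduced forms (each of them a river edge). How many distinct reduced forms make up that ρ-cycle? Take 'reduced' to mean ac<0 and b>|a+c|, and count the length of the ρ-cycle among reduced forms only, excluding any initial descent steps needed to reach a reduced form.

D = 432, ⌊√D⌋ = 20
descent: ρ → (-8,12,9)  [lands on river]
river: ρ → (9,6,-11)
river: ρ → (-11,16,4)
river: ρ → (4,16,-11)
river: ρ → (-11,6,9)
river: ρ → (9,12,-8)
river: ρ → (-8,20,1)
river: ρ → (1,20,-8)
ρ-cycle length = 8 (tail of 1 descent step not counted)

8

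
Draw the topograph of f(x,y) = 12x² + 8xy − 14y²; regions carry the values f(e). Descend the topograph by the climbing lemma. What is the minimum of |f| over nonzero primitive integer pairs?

river: ρ → (-14,20,6)
river: ρ → (6,16,-20)
river: ρ → (-20,24,2)
river: ρ → (2,24,-20)
river: ρ → (-20,16,6)
river: ρ → (6,20,-14)
river: ρ → (-14,8,12)
river: ρ → (12,16,-10)
river: ρ → (-10,24,4)
river: ρ → (4,24,-10)
river: ρ → (-10,16,12)
river: ρ → (12,8,-14)
closes: descent 0, river 12
min |a| on river = 2

2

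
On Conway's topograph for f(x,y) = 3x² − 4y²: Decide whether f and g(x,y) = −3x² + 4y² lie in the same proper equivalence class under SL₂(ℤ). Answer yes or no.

D₁ = 48, D₂ = 48
river cycle of f (length 2): (3, 6, -1), (-1, 6, 3)
river cycle of g (length 2): (-3, 6, 1), (1, 6, -3)
cycles differ ⇒ inequivalent

no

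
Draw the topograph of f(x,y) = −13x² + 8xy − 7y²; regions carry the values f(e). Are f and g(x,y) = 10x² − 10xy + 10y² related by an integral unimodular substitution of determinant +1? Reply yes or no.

D₁ = -300, D₂ = -300
f is negative-definite; reduce −f:
−f: flip: (13,-8,7)→(7,8,13)
−f: translate: b→-6 (≡8 mod 14), so (7,8,13)→(7,-6,12)
−f: reduced (well bottom): (7,-6,12) with a≤c, −a<b≤a
flip sign back: reduced form of f is (-7,6,-12)
g: translate: b→10 (≡-10 mod 20), so (10,-10,10)→(10,10,10)
g: reduced (well bottom): (10,10,10) with a≤c, −a<b≤a
reduced forms (-7, 6, -12) vs (10, 10, 10) ⇒ inequivalent

no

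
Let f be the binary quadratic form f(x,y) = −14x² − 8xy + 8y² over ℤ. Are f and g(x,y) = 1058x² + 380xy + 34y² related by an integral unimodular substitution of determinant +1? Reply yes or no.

D₁ = 512, D₂ = 512
river cycle of f (length 4): (8, 8, -14), (-14, 20, 2), (2, 20, -14), (-14, 8, 8)
river cycle of g (length 4): (2, 20, -14), (-14, 8, 8), (8, 8, -14), (-14, 20, 2)
cycles coincide ⇒ equivalent

yes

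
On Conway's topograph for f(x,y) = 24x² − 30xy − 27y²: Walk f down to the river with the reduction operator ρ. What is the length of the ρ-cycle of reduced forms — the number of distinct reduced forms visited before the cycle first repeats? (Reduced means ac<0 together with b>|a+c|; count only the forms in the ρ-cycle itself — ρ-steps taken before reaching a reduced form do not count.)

D = 3492, ⌊√D⌋ = 59
descent: ρ → (-27,30,24)  [lands on river]
river: ρ → (24,18,-33)
river: ρ → (-33,48,9)
river: ρ → (9,42,-48)
river: ρ → (-48,54,3)
river: ρ → (3,54,-48)
river: ρ → (-48,42,9)
river: ρ → (9,48,-33)
river: ρ → (-33,18,24)
river: ρ → (24,30,-27)
river: ρ → (-27,24,27)
river: ρ → (27,30,-24)
river: ρ → (-24,18,33)
river: ρ → (33,48,-9)
river: ρ → (-9,42,48)
river: ρ → (48,54,-3)
river: ρ → (-3,54,48)
river: ρ → (48,42,-9)
river: ρ → (-9,48,33)
river: ρ → (33,18,-24)
river: ρ → (-24,30,27)
river: ρ → (27,24,-27)
ρ-cycle length = 22 (tail of 1 descent step not counted)

22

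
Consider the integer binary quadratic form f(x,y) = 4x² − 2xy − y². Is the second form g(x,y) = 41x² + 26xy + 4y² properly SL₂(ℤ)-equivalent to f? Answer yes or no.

D₁ = 20, D₂ = 20
river cycle of f (length 2): (-1, 4, 1), (1, 4, -1)
river cycle of g (length 2): (-1, 4, 1), (1, 4, -1)
cycles coincide ⇒ equivalent

yes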